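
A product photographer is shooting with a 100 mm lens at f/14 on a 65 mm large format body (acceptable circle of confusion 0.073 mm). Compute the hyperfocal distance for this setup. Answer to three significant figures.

9.88 m

Hyperfocal distance H = f²/(N·c) + f = 100²/(14 × 0.073) + 100 = 10000/1.022 + 100 ≈ 9884.7 mm ≈ 9.88 m.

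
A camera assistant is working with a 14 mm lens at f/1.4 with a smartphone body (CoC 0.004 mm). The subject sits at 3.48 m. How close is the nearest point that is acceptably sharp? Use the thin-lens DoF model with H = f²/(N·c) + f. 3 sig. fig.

3.17 m

Hyperfocal distance H = f²/(N·c) + f = 14²/(1.4 × 0.004) + 14 = 196/0.0056 + 14 ≈ 35014.0 mm ≈ 35.01 m.
Near limit Dn = s·(H − f)/(H + s − 2f) = 3480 × (35014.0 − 14) / (35014.0 + 3480 − 2 × 14) = 3480 × 35000.0 / 38466.0 ≈ 3166.4 mm ≈ 3.17 m.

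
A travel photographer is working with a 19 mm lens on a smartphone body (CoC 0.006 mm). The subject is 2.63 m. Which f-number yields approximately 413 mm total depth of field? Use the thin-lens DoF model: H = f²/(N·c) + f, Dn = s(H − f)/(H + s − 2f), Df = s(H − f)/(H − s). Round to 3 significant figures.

Write h = H − f = f²/(N·c). The thin-lens limits are Dn = s·h/(h + (s−f)) and Df = s·h/(h − (s−f)), so DoF = Df − Dn = 2·s·(s−f)·h / (h² − (s−f)²).
That is a quadratic in h: DoF·h² − 2·s·(s−f)·h − DoF·(s−f)² = 0 ⇒ h = (s−f)·(s + √(s² + DoF²)) / DoF = 2611 × (2630 + √(2630² + 413²)) / 413 = 2611 × (2630 + 2662.23) / 413 ≈ 33458 mm.
Then N = f²/(c·h) = 19² / (0.006 × 33458) = 361 / 200.75 ≈ 1.80.

f/1.80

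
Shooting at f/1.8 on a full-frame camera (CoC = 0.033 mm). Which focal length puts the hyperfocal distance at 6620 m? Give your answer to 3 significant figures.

From H = f²/(N·c) + f, with f ≪ H: f ≈ √(H·N·c) = √(6620000 × 1.8 × 0.033) = √393228 ≈ 627.1 mm.
The +f correction barely moves this — solving exactly, f² + N·c·f − N·c·H = 0 ⇒ f = (−N·c + √((N·c)² + 4·N·c·H))/2 = (−0.0594 + √1572912)/2 ≈ 627.05 mm, so f ≈ 627 mm.

627 mm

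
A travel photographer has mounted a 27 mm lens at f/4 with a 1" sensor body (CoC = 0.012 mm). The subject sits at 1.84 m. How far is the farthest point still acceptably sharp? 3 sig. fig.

Hyperfocal distance H = f²/(N·c) + f = 27²/(4 × 0.012) + 27 = 729/0.048 + 27 ≈ 15214.5 mm ≈ 15.21 m.
Far limit Df = s·(H − f)/(H − s) = 1840 × (15214.5 − 27) / (15214.5 − 1840) = 1840 × 15187.5 / 13374.5 ≈ 2089.4 mm ≈ 2.09 m.

2.09 m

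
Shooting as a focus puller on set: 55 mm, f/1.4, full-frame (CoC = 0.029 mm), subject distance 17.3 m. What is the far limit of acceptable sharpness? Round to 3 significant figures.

Hyperfocal distance H = f²/(N·c) + f = 55²/(1.4 × 0.029) + 55 = 3025/0.0406 + 55 ≈ 74562.4 mm ≈ 74.56 m.
Far limit Df = s·(H − f)/(H − s) = 17300 × (74562.4 − 55) / (74562.4 − 17300) = 17300 × 74507.4 / 57262.4 ≈ 22510 mm ≈ 22.5 m.

22.5 m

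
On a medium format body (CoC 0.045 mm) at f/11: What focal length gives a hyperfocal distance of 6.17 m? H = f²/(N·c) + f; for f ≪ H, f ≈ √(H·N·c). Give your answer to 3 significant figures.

55.0 mm

From H = f²/(N·c) + f, with f ≪ H: f ≈ √(H·N·c) = √(6170 × 11 × 0.045) = √3054.2 ≈ 55.26 mm.
Exact: f² + N·c·f − N·c·H = 0 ⇒ f = (−N·c + √((N·c)² + 4·N·c·H))/2 = (−0.495 + √12217)/2 ≈ 55.017 mm ≈ 55.0 mm.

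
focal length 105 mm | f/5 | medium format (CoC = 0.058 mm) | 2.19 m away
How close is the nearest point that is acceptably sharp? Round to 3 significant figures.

2.08 m

Hyperfocal distance H = f²/(N·c) + f = 105²/(5 × 0.058) + 105 = 11025/0.29 + 105 ≈ 38122.2 mm ≈ 38.12 m.
Near limit Dn = s·(H − f)/(H + s − 2f) = 2190 × (38122.2 − 105) / (38122.2 + 2190 − 2 × 105) = 2190 × 38017.2 / 40102.2 ≈ 2076.1 mm ≈ 2.08 m.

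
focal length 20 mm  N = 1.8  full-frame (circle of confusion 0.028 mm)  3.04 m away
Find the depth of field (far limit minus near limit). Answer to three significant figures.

2.71 m

Hyperfocal distance H = f²/(N·c) + f = 20²/(1.8 × 0.028) + 20 = 400/0.0504 + 20 ≈ 7956.5 mm ≈ 7.957 m.
Near limit Dn = s·(H − f)/(H + s − 2f) = 3040 × (7956.5 − 20) / (7956.5 + 3040 − 2 × 20) = 3040 × 7936.5 / 10956.5 ≈ 2202.1 mm.
Far limit Df = s·(H − f)/(H − s) = 3040 × (7956.5 − 20) / (7956.5 − 3040) = 3040 × 7936.5 / 4916.5 ≈ 4907.3 mm.
Depth of field = Df − Dn = 4907.3 − 2202.1 ≈ 2705.2 mm ≈ 2.71 m.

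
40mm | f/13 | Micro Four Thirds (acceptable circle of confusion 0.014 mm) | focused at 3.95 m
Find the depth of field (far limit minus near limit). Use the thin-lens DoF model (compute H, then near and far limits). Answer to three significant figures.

Hyperfocal distance H = f²/(N·c) + f = 40²/(13 × 0.014) + 40 = 1600/0.182 + 40 ≈ 8831.2 mm ≈ 8.831 m.
Near limit Dn = s·(H − f)/(H + s − 2f) = 3950 × (8831.2 − 40) / (8831.2 + 3950 − 2 × 40) = 3950 × 8791.2 / 12701.2 ≈ 2734.0 mm.
Far limit Df = s·(H − f)/(H − s) = 3950 × (8831.2 − 40) / (8831.2 − 3950) = 3950 × 8791.2 / 4881.2 ≈ 7114.1 mm.
Depth of field = Df − Dn = 7114.1 − 2734.0 ≈ 4380.1 mm ≈ 4.38 m.

4.38 m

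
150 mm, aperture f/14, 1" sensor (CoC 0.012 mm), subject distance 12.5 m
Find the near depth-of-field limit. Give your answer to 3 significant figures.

11.4 m

Hyperfocal distance H = f²/(N·c) + f = 150²/(14 × 0.012) + 150 = 22500/0.168 + 150 ≈ 134078.6 mm ≈ 134.1 m.
Near limit Dn = s·(H − f)/(H + s − 2f) = 12500 × (134078.6 − 150) / (134078.6 + 12500 − 2 × 150) = 12500 × 133928.6 / 146278.6 ≈ 11445 mm ≈ 11.4 m.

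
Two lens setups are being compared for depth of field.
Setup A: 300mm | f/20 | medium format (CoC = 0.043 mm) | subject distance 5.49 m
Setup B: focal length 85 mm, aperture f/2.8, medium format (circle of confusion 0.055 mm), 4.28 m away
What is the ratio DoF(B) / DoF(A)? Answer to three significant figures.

Setup A: H = 300²/(20×0.043) + 300 ≈ 104951.2 mm; DoF = Df − Dn = 5776.47 − 5230.60 ≈ 545.87 mm.
Setup B: H = 85²/(2.8×0.055) + 85 ≈ 47000.6 mm; DoF = Df − Dn = 4700.28 − 3928.71 ≈ 771.57 mm.
Ratio = 771.57 / 545.87 ≈ 1.41.

1.41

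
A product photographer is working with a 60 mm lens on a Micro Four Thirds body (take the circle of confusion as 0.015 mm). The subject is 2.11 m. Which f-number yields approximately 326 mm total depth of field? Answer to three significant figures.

Write h = H − f = f²/(N·c). The thin-lens limits are Dn = s·h/(h + (s−f)) and Df = s·h/(h − (s−f)), so DoF = Df − Dn = 2·s·(s−f)·h / (h² − (s−f)²).
That is a quadratic in h: DoF·h² − 2·s·(s−f)·h − DoF·(s−f)² = 0 ⇒ h = (s−f)·(s + √(s² + DoF²)) / DoF = 2050 × (2110 + √(2110² + 326²)) / 326 = 2050 × (2110 + 2135.04) / 326 ≈ 26694 mm.
Then N = f²/(c·h) = 60² / (0.015 × 26694) = 3600 / 400.41 ≈ 8.99.

f/8.99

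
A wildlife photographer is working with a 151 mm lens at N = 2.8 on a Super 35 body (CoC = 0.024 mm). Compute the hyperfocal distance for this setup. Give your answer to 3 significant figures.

339 m

Hyperfocal distance H = f²/(N·c) + f = 151²/(2.8 × 0.024) + 151 = 22801/0.0672 + 151 ≈ 339451.6 mm ≈ 339 m.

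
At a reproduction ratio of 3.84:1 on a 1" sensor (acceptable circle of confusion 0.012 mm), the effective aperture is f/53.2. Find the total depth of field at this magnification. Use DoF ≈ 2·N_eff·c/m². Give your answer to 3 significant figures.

0.0866 mm

At magnification m, DoF ≈ 2·N_eff·c/m² = 2 × 53.2 × 0.012 / 3.84² = 1.277 / 14.75 ≈ 0.0866 mm.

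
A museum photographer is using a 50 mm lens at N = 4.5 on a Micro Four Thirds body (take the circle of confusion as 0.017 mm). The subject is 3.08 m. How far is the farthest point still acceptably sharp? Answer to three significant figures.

3.39 m

Hyperfocal distance H = f²/(N·c) + f = 50²/(4.5 × 0.017) + 50 = 2500/0.0765 + 50 ≈ 32729.7 mm ≈ 32.73 m.
Far limit Df = s·(H − f)/(H − s) = 3080 × (32729.7 − 50) / (32729.7 − 3080) = 3080 × 32679.7 / 29649.7 ≈ 3394.8 mm ≈ 3.39 m.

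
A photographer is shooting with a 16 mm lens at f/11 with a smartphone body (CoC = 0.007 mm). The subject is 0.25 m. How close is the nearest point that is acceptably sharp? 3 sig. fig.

Hyperfocal distance H = f²/(N·c) + f = 16²/(11 × 0.007) + 16 = 256/0.077 + 16 ≈ 3340.7 mm ≈ 3.341 m.
Near limit Dn = s·(H − f)/(H + s − 2f) = 250 × (3340.7 − 16) / (3340.7 + 250 − 2 × 16) = 250 × 3324.7 / 3558.7 ≈ 233.56 mm.

234 mm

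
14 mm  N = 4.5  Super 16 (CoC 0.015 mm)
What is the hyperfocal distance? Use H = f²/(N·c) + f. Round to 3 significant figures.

Hyperfocal distance H = f²/(N·c) + f = 14²/(4.5 × 0.015) + 14 = 196/0.0675 + 14 ≈ 2917.7 mm ≈ 2.92 m.

2.92 m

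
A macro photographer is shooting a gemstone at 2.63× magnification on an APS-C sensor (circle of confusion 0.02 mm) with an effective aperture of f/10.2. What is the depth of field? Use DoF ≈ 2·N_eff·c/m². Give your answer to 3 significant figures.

At magnification m, DoF ≈ 2·N_eff·c/m² = 2 × 10.2 × 0.02 / 2.63² = 0.408 / 6.917 ≈ 0.059 mm.

0.0590 mm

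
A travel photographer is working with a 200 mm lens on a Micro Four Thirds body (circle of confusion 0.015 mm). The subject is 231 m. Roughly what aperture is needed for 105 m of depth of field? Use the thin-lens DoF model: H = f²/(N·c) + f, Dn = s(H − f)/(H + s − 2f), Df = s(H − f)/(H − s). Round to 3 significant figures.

f/2.50

Write h = H − f = f²/(N·c). The thin-lens limits are Dn = s·h/(h + (s−f)) and Df = s·h/(h − (s−f)), so DoF = Df − Dn = 2·s·(s−f)·h / (h² − (s−f)²).
That is a quadratic in h: DoF·h² − 2·s·(s−f)·h − DoF·(s−f)² = 0 ⇒ h = (s−f)·(s + √(s² + DoF²)) / DoF = 230800 × (231000 + √(231000² + 105000²)) / 105000 = 230800 × (231000 + 253744) / 105000 ≈ 1065513 mm.
Then N = f²/(c·h) = 200² / (0.015 × 1065513) = 40000 / 15983 ≈ 2.50.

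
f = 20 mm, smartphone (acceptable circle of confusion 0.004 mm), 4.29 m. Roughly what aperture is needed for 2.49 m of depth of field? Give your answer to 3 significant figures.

Write h = H − f = f²/(N·c). The thin-lens limits are Dn = s·h/(h + (s−f)) and Df = s·h/(h − (s−f)), so DoF = Df − Dn = 2·s·(s−f)·h / (h² − (s−f)²).
That is a quadratic in h: DoF·h² − 2·s·(s−f)·h − DoF·(s−f)² = 0 ⇒ h = (s−f)·(s + √(s² + DoF²)) / DoF = 4270 × (4290 + √(4290² + 2490²)) / 2490 = 4270 × (4290 + 4960.26) / 2490 ≈ 15863 mm.
Then N = f²/(c·h) = 20² / (0.004 × 15863) = 400 / 63.452 ≈ 6.30.

f/6.30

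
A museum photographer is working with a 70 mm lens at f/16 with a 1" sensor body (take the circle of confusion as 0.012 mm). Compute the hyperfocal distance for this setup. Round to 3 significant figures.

25.6 m

Hyperfocal distance H = f²/(N·c) + f = 70²/(16 × 0.012) + 70 = 4900/0.192 + 70 ≈ 25590.8 mm ≈ 25.6 m.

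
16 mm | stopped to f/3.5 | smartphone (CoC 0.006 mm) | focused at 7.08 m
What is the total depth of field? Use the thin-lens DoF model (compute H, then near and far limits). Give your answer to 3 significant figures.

Hyperfocal distance H = f²/(N·c) + f = 16²/(3.5 × 0.006) + 16 = 256/0.021 + 16 ≈ 12206.5 mm ≈ 12.21 m.
Near limit Dn = s·(H − f)/(H + s − 2f) = 7080 × (12206.5 − 16) / (12206.5 + 7080 − 2 × 16) = 7080 × 12190.5 / 19254.5 ≈ 4483 mm.
Far limit Df = s·(H − f)/(H − s) = 7080 × (12206.5 − 16) / (12206.5 − 7080) = 7080 × 12190.5 / 5126.5 ≈ 16836 mm.
Depth of field = Df − Dn = 16836 − 4483 ≈ 12353 mm ≈ 12.4 m.

12.4 m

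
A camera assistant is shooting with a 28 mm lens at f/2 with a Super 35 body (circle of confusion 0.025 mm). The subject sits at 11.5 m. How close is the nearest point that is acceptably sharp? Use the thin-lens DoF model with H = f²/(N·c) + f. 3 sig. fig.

Hyperfocal distance H = f²/(N·c) + f = 28²/(2 × 0.025) + 28 = 784/0.05 + 28 ≈ 15708.0 mm ≈ 15.71 m.
Near limit Dn = s·(H − f)/(H + s − 2f) = 11500 × (15708.0 − 28) / (15708.0 + 11500 − 2 × 28) = 11500 × 15680.0 / 27152.0 ≈ 6641.1 mm ≈ 6.64 m.

6.64 m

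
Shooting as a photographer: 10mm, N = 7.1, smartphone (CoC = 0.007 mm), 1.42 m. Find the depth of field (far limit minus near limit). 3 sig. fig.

Hyperfocal distance H = f²/(N·c) + f = 10²/(7.1 × 0.007) + 10 = 100/0.0497 + 10 ≈ 2022.1 mm ≈ 2.022 m.
Near limit Dn = s·(H − f)/(H + s − 2f) = 1420 × (2022.1 − 10) / (2022.1 + 1420 − 2 × 10) = 1420 × 2012.1 / 3422.1 ≈ 834.9 mm.
Far limit Df = s·(H − f)/(H − s) = 1420 × (2022.1 − 10) / (2022.1 − 1420) = 1420 × 2012.1 / 602.1 ≈ 4745.5 mm.
Depth of field = Df − Dn = 4745.5 − 834.9 ≈ 3910.6 mm ≈ 3.91 m.

3.91 m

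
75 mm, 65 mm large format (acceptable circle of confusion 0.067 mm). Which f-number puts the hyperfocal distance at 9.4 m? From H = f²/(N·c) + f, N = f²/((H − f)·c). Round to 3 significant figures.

f/9

Rearrange H = f²/(N·c) + f for N: N = f² / ((H − f)·c).
N = 75² / ((9400 − 75) × 0.067) = 5625 / 624.8 ≈ 9.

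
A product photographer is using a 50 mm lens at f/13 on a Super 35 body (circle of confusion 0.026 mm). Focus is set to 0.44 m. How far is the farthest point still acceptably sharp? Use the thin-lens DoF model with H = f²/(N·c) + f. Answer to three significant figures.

Hyperfocal distance H = f²/(N·c) + f = 50²/(13 × 0.026) + 50 = 2500/0.338 + 50 ≈ 7446.4 mm ≈ 7.446 m.
Far limit Df = s·(H − f)/(H − s) = 440 × (7446.4 − 50) / (7446.4 − 440) = 440 × 7396.4 / 7006.4 ≈ 464.49 mm.

464 mm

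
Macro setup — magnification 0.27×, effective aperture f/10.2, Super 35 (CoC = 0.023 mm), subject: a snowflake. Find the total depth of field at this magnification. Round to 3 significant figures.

At magnification m, DoF ≈ 2·N_eff·c/m² = 2 × 10.2 × 0.023 / 0.27² = 0.4692 / 0.0729 ≈ 6.44 mm.

6.44 mm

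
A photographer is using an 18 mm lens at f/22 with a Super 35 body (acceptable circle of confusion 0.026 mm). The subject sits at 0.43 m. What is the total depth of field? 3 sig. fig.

Hyperfocal distance H = f²/(N·c) + f = 18²/(22 × 0.026) + 18 = 324/0.572 + 18 ≈ 584.4 mm ≈ 0.584 m.
Near limit Dn = s·(H − f)/(H + s − 2f) = 430 × (584.4 − 18) / (584.4 + 430 − 2 × 18) = 430 × 566.4 / 978.4 ≈ 248.9 mm.
Far limit Df = s·(H − f)/(H − s) = 430 × (584.4 − 18) / (584.4 − 430) = 430 × 566.4 / 154.4 ≈ 1577.2 mm.
Depth of field = Df − Dn = 1577.2 − 248.9 ≈ 1328.3 mm ≈ 1.33 m.

1.33 m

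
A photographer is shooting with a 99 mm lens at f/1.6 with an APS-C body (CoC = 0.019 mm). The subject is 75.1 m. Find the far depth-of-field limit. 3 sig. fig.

Hyperfocal distance H = f²/(N·c) + f = 99²/(1.6 × 0.019) + 99 = 9801/0.0304 + 99 ≈ 322500.3 mm ≈ 322.5 m.
Far limit Df = s·(H − f)/(H − s) = 75100 × (322500.3 − 99) / (322500.3 − 75100) = 75100 × 322401.3 / 247400.3 ≈ 97867 mm ≈ 97.9 m.

97.9 m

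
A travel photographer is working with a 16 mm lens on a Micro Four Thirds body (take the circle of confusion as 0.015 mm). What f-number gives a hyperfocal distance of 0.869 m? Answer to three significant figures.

f/20

Rearrange H = f²/(N·c) + f for N: N = f² / ((H − f)·c).
N = 16² / ((869 − 16) × 0.015) = 256 / 12.79 ≈ 20.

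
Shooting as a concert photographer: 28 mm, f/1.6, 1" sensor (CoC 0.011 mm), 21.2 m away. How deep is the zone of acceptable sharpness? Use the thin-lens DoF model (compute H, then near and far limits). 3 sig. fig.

26.0 m

Hyperfocal distance H = f²/(N·c) + f = 28²/(1.6 × 0.011) + 28 = 784/0.0176 + 28 ≈ 44573.5 mm ≈ 44.57 m.
Near limit Dn = s·(H − f)/(H + s − 2f) = 21200 × (44573.5 − 28) / (44573.5 + 21200 − 2 × 28) = 21200 × 44545.5 / 65717.5 ≈ 14370 mm.
Far limit Df = s·(H − f)/(H − s) = 21200 × (44573.5 − 28) / (44573.5 − 21200) = 21200 × 44545.5 / 23373.5 ≈ 40403 mm.
Depth of field = Df − Dn = 40403 − 14370 ≈ 26033 mm ≈ 26.0 m.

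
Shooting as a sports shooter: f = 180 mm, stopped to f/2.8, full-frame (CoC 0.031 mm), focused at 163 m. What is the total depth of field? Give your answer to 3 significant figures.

Hyperfocal distance H = f²/(N·c) + f = 180²/(2.8 × 0.031) + 180 = 32400/0.0868 + 180 ≈ 373451.9 mm ≈ 373.5 m.
Near limit Dn = s·(H − f)/(H + s − 2f) = 163000 × (373451.9 − 180) / (373451.9 + 163000 − 2 × 180) = 163000 × 373271.9 / 536091.9 ≈ 113494 mm.
Far limit Df = s·(H − f)/(H − s) = 163000 × (373451.9 − 180) / (373451.9 − 163000) = 163000 × 373271.9 / 210451.9 ≈ 289108 mm.
Depth of field = Df − Dn = 289108 − 113494 ≈ 175614 mm ≈ 176 m.

176 m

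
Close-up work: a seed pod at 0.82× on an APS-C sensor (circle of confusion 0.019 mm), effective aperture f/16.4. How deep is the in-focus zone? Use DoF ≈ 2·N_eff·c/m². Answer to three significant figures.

At magnification m, DoF ≈ 2·N_eff·c/m² = 2 × 16.4 × 0.019 / 0.82² = 0.6232 / 0.6724 ≈ 0.927 mm.

0.927 mm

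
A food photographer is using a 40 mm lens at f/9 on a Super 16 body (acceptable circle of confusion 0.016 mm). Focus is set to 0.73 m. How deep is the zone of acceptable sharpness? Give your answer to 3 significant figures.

Hyperfocal distance H = f²/(N·c) + f = 40²/(9 × 0.016) + 40 = 1600/0.144 + 40 ≈ 11151.1 mm ≈ 11.15 m.
Near limit Dn = s·(H − f)/(H + s − 2f) = 730 × (11151.1 − 40) / (11151.1 + 730 − 2 × 40) = 730 × 11111.1 / 11801.1 ≈ 687.318 mm.
Far limit Df = s·(H − f)/(H − s) = 730 × (11151.1 − 40) / (11151.1 − 730) = 730 × 11111.1 / 10421.1 ≈ 778.335 mm.
Depth of field = Df − Dn = 778.335 − 687.318 ≈ 91.017 mm.

91.0 mm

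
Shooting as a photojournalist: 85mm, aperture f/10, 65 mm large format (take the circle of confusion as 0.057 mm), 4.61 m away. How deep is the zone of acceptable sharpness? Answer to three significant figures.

3.77 m

Hyperfocal distance H = f²/(N·c) + f = 85²/(10 × 0.057) + 85 = 7225/0.57 + 85 ≈ 12760.4 mm ≈ 12.76 m.
Near limit Dn = s·(H − f)/(H + s − 2f) = 4610 × (12760.4 − 85) / (12760.4 + 4610 − 2 × 85) = 4610 × 12675.4 / 17200.4 ≈ 3397.2 mm.
Far limit Df = s·(H − f)/(H − s) = 4610 × (12760.4 − 85) / (12760.4 − 4610) = 4610 × 12675.4 / 8150.4 ≈ 7169.4 mm.
Depth of field = Df − Dn = 7169.4 − 3397.2 ≈ 3772.2 mm ≈ 3.77 m.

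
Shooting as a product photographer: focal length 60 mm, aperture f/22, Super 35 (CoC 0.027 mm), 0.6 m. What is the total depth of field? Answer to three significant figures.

Hyperfocal distance H = f²/(N·c) + f = 60²/(22 × 0.027) + 60 = 3600/0.594 + 60 ≈ 6120.6 mm ≈ 6.121 m.
Near limit Dn = s·(H − f)/(H + s − 2f) = 600 × (6120.6 − 60) / (6120.6 + 600 − 2 × 60) = 600 × 6060.6 / 6600.6 ≈ 550.91 mm.
Far limit Df = s·(H − f)/(H − s) = 600 × (6120.6 − 60) / (6120.6 − 600) = 600 × 6060.6 / 5520.6 ≈ 658.69 mm.
Depth of field = Df − Dn = 658.69 − 550.91 ≈ 107.78 mm.

108 mm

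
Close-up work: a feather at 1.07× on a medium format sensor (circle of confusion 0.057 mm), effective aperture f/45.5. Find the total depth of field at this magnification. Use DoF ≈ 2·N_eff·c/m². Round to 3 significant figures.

At magnification m, DoF ≈ 2·N_eff·c/m² = 2 × 45.5 × 0.057 / 1.07² = 5.187 / 1.145 ≈ 4.53 mm.

4.53 mm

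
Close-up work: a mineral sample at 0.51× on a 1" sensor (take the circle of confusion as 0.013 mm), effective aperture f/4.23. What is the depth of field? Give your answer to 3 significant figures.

0.423 mm

At magnification m, DoF ≈ 2·N_eff·c/m² = 2 × 4.23 × 0.013 / 0.51² = 0.11 / 0.2601 ≈ 0.423 mm.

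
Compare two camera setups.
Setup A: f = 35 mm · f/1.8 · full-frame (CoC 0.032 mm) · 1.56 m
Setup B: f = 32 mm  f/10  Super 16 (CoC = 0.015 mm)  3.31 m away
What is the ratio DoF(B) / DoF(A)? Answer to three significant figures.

Setup A: H = 35²/(1.8×0.032) + 35 ≈ 21302.4 mm; DoF = Df − Dn = 1680.50 − 1455.62 ≈ 224.88 mm.
Setup B: H = 32²/(10×0.015) + 32 ≈ 6858.7 mm; DoF = Df − Dn = 6367.5 − 2236.2 ≈ 4131.3 mm.
Ratio = 4131.3 / 224.88 ≈ 18.4.

18.4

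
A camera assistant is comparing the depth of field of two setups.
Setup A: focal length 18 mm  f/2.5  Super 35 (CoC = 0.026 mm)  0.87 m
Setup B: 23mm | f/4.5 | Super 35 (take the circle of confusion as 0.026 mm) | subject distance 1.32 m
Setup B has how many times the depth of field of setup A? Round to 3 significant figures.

2.69

Setup A: H = 18²/(2.5×0.026) + 18 ≈ 5002.6 mm; DoF = Df − Dn = 1049.36 − 743.00 ≈ 306.36 mm.
Setup B: H = 23²/(4.5×0.026) + 23 ≈ 4544.4 mm; DoF = Df − Dn = 1850.97 − 1025.75 ≈ 825.22 mm.
Ratio = 825.22 / 306.36 ≈ 2.69.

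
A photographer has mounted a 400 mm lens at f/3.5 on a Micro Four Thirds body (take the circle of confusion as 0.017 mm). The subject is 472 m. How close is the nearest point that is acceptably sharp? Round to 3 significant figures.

402 m

Hyperfocal distance H = f²/(N·c) + f = 400²/(3.5 × 0.017) + 400 = 160000/0.0595 + 400 ≈ 2689475.6 mm ≈ 2689 m.
Near limit Dn = s·(H − f)/(H + s − 2f) = 472000 × (2689475.6 − 400) / (2689475.6 + 472000 − 2 × 400) = 472000 × 2689075.6 / 3160675.6 ≈ 401574 mm ≈ 402 m.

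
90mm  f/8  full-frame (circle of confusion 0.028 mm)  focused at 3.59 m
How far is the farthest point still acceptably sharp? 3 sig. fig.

3.97 m

Hyperfocal distance H = f²/(N·c) + f = 90²/(8 × 0.028) + 90 = 8100/0.224 + 90 ≈ 36250.7 mm ≈ 36.25 m.
Far limit Df = s·(H − f)/(H − s) = 3590 × (36250.7 − 90) / (36250.7 − 3590) = 3590 × 36160.7 / 32660.7 ≈ 3974.7 mm ≈ 3.97 m.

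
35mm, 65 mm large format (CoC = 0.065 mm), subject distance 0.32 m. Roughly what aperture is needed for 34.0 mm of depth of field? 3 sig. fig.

Write h = H − f = f²/(N·c). The thin-lens limits are Dn = s·h/(h + (s−f)) and Df = s·h/(h − (s−f)), so DoF = Df − Dn = 2·s·(s−f)·h / (h² − (s−f)²).
That is a quadratic in h: DoF·h² − 2·s·(s−f)·h − DoF·(s−f)² = 0 ⇒ h = (s−f)·(s + √(s² + DoF²)) / DoF = 285 × (320 + √(320² + 34²)) / 34 = 285 × (320 + 321.801) / 34 ≈ 5379.8 mm.
Then N = f²/(c·h) = 35² / (0.065 × 5379.8) = 1225 / 349.69 ≈ 3.50.

f/3.50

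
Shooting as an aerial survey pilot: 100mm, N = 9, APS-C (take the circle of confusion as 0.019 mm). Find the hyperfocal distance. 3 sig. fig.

Hyperfocal distance H = f²/(N·c) + f = 100²/(9 × 0.019) + 100 = 10000/0.171 + 100 ≈ 58579.5 mm ≈ 58.6 m.

58.6 m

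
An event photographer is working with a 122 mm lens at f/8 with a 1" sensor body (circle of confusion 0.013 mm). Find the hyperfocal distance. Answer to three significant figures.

Hyperfocal distance H = f²/(N·c) + f = 122²/(8 × 0.013) + 122 = 14884/0.104 + 122 ≈ 143237.4 mm ≈ 143 m.

143 m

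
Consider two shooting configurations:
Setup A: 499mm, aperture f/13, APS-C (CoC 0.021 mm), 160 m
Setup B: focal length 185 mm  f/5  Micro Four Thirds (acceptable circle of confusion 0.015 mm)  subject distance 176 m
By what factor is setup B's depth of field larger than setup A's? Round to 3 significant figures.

2.76

Setup A: H = 499²/(13×0.021) + 499 ≈ 912590.6 mm; DoF = Df − Dn = 193910 − 136185 ≈ 57725 mm.
Setup B: H = 185²/(5×0.015) + 185 ≈ 456518.3 mm; DoF = Df − Dn = 286308 − 127050 ≈ 159258 mm.
Ratio = 159258 / 57725 ≈ 2.76.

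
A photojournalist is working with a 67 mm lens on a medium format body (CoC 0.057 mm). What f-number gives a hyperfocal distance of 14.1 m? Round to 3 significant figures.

Rearrange H = f²/(N·c) + f for N: N = f² / ((H − f)·c).
N = 67² / ((14100 − 67) × 0.057) = 4489 / 799.9 ≈ 5.61.

f/5.61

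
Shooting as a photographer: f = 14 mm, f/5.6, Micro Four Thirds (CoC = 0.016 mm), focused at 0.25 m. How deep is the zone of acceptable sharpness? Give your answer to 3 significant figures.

Hyperfocal distance H = f²/(N·c) + f = 14²/(5.6 × 0.016) + 14 = 196/0.0896 + 14 ≈ 2201.5 mm ≈ 2.201 m.
Near limit Dn = s·(H − f)/(H + s − 2f) = 250 × (2201.5 − 14) / (2201.5 + 250 − 2 × 14) = 250 × 2187.5 / 2423.5 ≈ 225.655 mm.
Far limit Df = s·(H − f)/(H − s) = 250 × (2201.5 − 14) / (2201.5 − 250) = 250 × 2187.5 / 1951.5 ≈ 280.233 mm.
Depth of field = Df − Dn = 280.233 − 225.655 ≈ 54.578 mm.

54.6 mm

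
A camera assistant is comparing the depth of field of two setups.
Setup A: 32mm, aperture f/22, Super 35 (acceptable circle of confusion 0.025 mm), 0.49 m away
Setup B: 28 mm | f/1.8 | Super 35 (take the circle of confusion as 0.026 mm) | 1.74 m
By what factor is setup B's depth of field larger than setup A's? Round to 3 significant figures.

1.40

Setup A: H = 32²/(22×0.025) + 32 ≈ 1893.8 mm; DoF = Df − Dn = 649.86 − 393.26 ≈ 256.60 mm.
Setup B: H = 28²/(1.8×0.026) + 28 ≈ 16780.1 mm; DoF = Df − Dn = 1938.06 − 1578.67 ≈ 359.39 mm.
Ratio = 359.39 / 256.60 ≈ 1.40.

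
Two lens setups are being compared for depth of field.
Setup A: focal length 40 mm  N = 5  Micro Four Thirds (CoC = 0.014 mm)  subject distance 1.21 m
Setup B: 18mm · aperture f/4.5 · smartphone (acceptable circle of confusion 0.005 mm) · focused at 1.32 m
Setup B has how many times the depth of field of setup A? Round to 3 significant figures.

Setup A: H = 40²/(5×0.014) + 40 ≈ 22897.1 mm; DoF = Df − Dn = 1275.28 − 1151.08 ≈ 124.20 mm.
Setup B: H = 18²/(4.5×0.005) + 18 ≈ 14418.0 mm; DoF = Df − Dn = 1451.21 − 1210.55 ≈ 240.66 mm.
Ratio = 240.66 / 124.20 ≈ 1.94.

1.94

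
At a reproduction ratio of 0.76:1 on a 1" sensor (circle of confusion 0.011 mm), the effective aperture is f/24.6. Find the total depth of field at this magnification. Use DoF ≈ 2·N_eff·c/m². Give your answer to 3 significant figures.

At magnification m, DoF ≈ 2·N_eff·c/m² = 2 × 24.6 × 0.011 / 0.76² = 0.5412 / 0.5776 ≈ 0.937 mm.

0.937 mm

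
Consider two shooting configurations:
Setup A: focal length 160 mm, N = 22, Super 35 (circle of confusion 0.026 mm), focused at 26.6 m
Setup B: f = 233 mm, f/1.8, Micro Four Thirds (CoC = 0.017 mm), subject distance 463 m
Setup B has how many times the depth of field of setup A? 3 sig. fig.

5.37

Setup A: H = 160²/(22×0.026) + 160 ≈ 44915.2 mm; DoF = Df − Dn = 65000 − 16721 ≈ 48279 mm.
Setup B: H = 233²/(1.8×0.017) + 233 ≈ 1774383.3 mm; DoF = Df − Dn = 626386 − 367216 ≈ 259170 mm.
Ratio = 259170 / 48279 ≈ 5.37.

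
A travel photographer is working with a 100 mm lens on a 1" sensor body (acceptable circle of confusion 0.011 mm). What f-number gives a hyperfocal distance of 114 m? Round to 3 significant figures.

f/7.98

Rearrange H = f²/(N·c) + f for N: N = f² / ((H − f)·c).
N = 100² / ((114000 − 100) × 0.011) = 10000 / 1253 ≈ 7.98.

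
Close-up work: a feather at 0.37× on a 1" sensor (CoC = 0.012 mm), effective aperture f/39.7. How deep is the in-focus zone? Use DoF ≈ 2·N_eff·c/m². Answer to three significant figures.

6.96 mm

At magnification m, DoF ≈ 2·N_eff·c/m² = 2 × 39.7 × 0.012 / 0.37² = 0.9528 / 0.1369 ≈ 6.96 mm.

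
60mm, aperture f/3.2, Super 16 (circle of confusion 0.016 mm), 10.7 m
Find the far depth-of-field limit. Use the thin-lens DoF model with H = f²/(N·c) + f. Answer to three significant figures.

Hyperfocal distance H = f²/(N·c) + f = 60²/(3.2 × 0.016) + 60 = 3600/0.0512 + 60 ≈ 70372.5 mm ≈ 70.37 m.
Far limit Df = s·(H − f)/(H − s) = 10700 × (70372.5 − 60) / (70372.5 − 10700) = 10700 × 70312.5 / 59672.5 ≈ 12608 mm ≈ 12.6 m.

12.6 m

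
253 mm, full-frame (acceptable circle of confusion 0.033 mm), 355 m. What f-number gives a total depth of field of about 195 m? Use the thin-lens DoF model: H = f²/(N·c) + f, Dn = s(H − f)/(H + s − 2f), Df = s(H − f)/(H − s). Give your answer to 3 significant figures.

f/1.40

Write h = H − f = f²/(N·c). The thin-lens limits are Dn = s·h/(h + (s−f)) and Df = s·h/(h − (s−f)), so DoF = Df − Dn = 2·s·(s−f)·h / (h² − (s−f)²).
That is a quadratic in h: DoF·h² − 2·s·(s−f)·h − DoF·(s−f)² = 0 ⇒ h = (s−f)·(s + √(s² + DoF²)) / DoF = 354747 × (355000 + √(355000² + 195000²)) / 195000 = 354747 × (355000 + 405031) / 195000 ≈ 1382660 mm.
Then N = f²/(c·h) = 253² / (0.033 × 1382660) = 64009 / 45628 ≈ 1.40.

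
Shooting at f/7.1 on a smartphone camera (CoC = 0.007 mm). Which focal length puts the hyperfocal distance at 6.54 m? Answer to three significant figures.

From H = f²/(N·c) + f, with f ≪ H: f ≈ √(H·N·c) = √(6540 × 7.1 × 0.007) = √325.04 ≈ 18.03 mm.
The +f correction barely moves this — solving exactly, f² + N·c·f − N·c·H = 0 ⇒ f = (−N·c + √((N·c)² + 4·N·c·H))/2 = (−0.0497 + √1300.2)/2 ≈ 18.004 mm, so f ≈ 18.0 mm.

18.0 mm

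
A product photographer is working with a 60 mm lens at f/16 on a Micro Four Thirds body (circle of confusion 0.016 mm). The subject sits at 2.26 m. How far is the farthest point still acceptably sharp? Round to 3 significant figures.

2.68 m

Hyperfocal distance H = f²/(N·c) + f = 60²/(16 × 0.016) + 60 = 3600/0.256 + 60 ≈ 14122.5 mm ≈ 14.12 m.
Far limit Df = s·(H − f)/(H − s) = 2260 × (14122.5 − 60) / (14122.5 − 2260) = 2260 × 14062.5 / 11862.5 ≈ 2679.1 mm ≈ 2.68 m.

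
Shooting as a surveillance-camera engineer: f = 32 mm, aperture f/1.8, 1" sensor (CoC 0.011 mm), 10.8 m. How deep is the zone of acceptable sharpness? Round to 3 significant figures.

4.70 m

Hyperfocal distance H = f²/(N·c) + f = 32²/(1.8 × 0.011) + 32 = 1024/0.0198 + 32 ≈ 51749.2 mm ≈ 51.75 m.
Near limit Dn = s·(H − f)/(H + s − 2f) = 10800 × (51749.2 − 32) / (51749.2 + 10800 − 2 × 32) = 10800 × 51717.2 / 62485.2 ≈ 8938.8 mm.
Far limit Df = s·(H − f)/(H − s) = 10800 × (51749.2 − 32) / (51749.2 − 10800) = 10800 × 51717.2 / 40949.2 ≈ 13640.0 mm.
Depth of field = Df − Dn = 13640.0 − 8938.8 ≈ 4701.2 mm ≈ 4.70 m.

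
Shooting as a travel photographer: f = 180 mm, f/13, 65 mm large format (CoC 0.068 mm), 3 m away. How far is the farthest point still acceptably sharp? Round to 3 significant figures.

3.25 m

Hyperfocal distance H = f²/(N·c) + f = 180²/(13 × 0.068) + 180 = 32400/0.884 + 180 ≈ 36831.6 mm ≈ 36.83 m.
Far limit Df = s·(H − f)/(H − s) = 3000 × (36831.6 − 180) / (36831.6 − 3000) = 3000 × 36651.6 / 33831.6 ≈ 3250.1 mm ≈ 3.25 m.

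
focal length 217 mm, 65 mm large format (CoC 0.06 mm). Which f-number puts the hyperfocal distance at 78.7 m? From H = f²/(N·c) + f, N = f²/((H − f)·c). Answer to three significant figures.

f/10

Rearrange H = f²/(N·c) + f for N: N = f² / ((H − f)·c).
N = 217² / ((78700 − 217) × 0.06) = 47089 / 4709 ≈ 10.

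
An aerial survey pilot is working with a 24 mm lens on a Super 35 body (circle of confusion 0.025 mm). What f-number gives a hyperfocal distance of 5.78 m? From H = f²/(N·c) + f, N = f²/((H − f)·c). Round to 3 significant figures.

f/4

Rearrange H = f²/(N·c) + f for N: N = f² / ((H − f)·c).
N = 24² / ((5780 − 24) × 0.025) = 576 / 143.9 ≈ 4.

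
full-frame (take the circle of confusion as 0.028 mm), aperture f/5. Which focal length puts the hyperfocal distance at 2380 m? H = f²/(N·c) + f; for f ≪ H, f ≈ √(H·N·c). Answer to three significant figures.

577 mm

From H = f²/(N·c) + f, with f ≪ H: f ≈ √(H·N·c) = √(2380000 × 5 × 0.028) = √333200 ≈ 577.2 mm.
The +f correction barely moves this — solving exactly, f² + N·c·f − N·c·H = 0 ⇒ f = (−N·c + √((N·c)² + 4·N·c·H))/2 = (−0.14 + √1332800)/2 ≈ 577.16 mm, so f ≈ 577 mm.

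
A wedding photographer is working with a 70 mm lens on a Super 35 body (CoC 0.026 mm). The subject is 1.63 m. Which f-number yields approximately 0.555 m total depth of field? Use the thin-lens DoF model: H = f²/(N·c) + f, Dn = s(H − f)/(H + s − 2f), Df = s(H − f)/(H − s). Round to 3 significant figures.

f/20

Write h = H − f = f²/(N·c). The thin-lens limits are Dn = s·h/(h + (s−f)) and Df = s·h/(h − (s−f)), so DoF = Df − Dn = 2·s·(s−f)·h / (h² − (s−f)²).
That is a quadratic in h: DoF·h² − 2·s·(s−f)·h − DoF·(s−f)² = 0 ⇒ h = (s−f)·(s + √(s² + DoF²)) / DoF = 1560 × (1630 + √(1630² + 555²)) / 555 = 1560 × (1630 + 1721.90) / 555 ≈ 9421.5 mm.
Then N = f²/(c·h) = 70² / (0.026 × 9421.5) = 4900 / 244.96 ≈ 20.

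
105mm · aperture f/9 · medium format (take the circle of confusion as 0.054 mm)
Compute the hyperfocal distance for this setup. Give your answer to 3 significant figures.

Hyperfocal distance H = f²/(N·c) + f = 105²/(9 × 0.054) + 105 = 11025/0.486 + 105 ≈ 22790.2 mm ≈ 22.8 m.

22.8 m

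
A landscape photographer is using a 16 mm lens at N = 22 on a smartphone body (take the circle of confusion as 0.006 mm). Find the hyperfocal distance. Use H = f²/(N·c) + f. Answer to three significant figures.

1.96 m

Hyperfocal distance H = f²/(N·c) + f = 16²/(22 × 0.006) + 16 = 256/0.132 + 16 ≈ 1955.4 mm ≈ 1.96 m.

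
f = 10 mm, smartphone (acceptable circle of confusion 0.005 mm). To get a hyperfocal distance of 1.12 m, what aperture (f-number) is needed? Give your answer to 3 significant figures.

f/18

Rearrange H = f²/(N·c) + f for N: N = f² / ((H − f)·c).
N = 10² / ((1120 − 10) × 0.005) = 100 / 5.550 ≈ 18.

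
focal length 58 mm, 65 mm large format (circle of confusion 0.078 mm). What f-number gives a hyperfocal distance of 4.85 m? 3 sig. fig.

f/9

Rearrange H = f²/(N·c) + f for N: N = f² / ((H − f)·c).
N = 58² / ((4850 − 58) × 0.078) = 3364 / 373.8 ≈ 9.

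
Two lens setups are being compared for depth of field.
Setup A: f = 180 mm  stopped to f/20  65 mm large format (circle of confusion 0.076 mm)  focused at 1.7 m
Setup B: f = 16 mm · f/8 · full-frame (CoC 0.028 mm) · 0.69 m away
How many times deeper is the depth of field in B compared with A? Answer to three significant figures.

Setup A: H = 180²/(20×0.076) + 180 ≈ 21495.8 mm; DoF = Df − Dn = 1830.53 − 1586.84 ≈ 243.69 mm.
Setup B: H = 16²/(8×0.028) + 16 ≈ 1158.9 mm; DoF = Df − Dn = 1681.9 − 434.0 ≈ 1247.9 mm.
Ratio = 1247.9 / 243.69 ≈ 5.12.

5.12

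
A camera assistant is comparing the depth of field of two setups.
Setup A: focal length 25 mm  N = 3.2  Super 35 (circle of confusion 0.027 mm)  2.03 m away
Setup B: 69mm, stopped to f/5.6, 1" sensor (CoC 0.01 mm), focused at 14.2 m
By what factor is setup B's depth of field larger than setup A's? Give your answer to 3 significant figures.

3.98

Setup A: H = 25²/(3.2×0.027) + 25 ≈ 7258.8 mm; DoF = Df − Dn = 2808.4 − 1589.5 ≈ 1218.9 mm.
Setup B: H = 69²/(5.6×0.01) + 69 ≈ 85086.9 mm; DoF = Df − Dn = 17030.7 − 12176.2 ≈ 4854.5 mm.
Ratio = 4854.5 / 1218.9 ≈ 3.98.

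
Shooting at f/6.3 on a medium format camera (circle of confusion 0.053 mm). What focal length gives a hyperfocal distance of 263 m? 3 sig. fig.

296 mm

From H = f²/(N·c) + f, with f ≪ H: f ≈ √(H·N·c) = √(263000 × 6.3 × 0.053) = √87816 ≈ 296.3 mm.
The +f correction barely moves this — solving exactly, f² + N·c·f − N·c·H = 0 ⇒ f = (−N·c + √((N·c)² + 4·N·c·H))/2 = (−0.3339 + √351263)/2 ≈ 296.17 mm, so f ≈ 296 mm.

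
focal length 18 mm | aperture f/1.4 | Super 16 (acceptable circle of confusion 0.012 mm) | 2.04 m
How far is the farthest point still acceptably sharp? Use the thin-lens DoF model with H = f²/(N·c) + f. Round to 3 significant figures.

2.28 m

Hyperfocal distance H = f²/(N·c) + f = 18²/(1.4 × 0.012) + 18 = 324/0.0168 + 18 ≈ 19303.7 mm ≈ 19.30 m.
Far limit Df = s·(H − f)/(H − s) = 2040 × (19303.7 − 18) / (19303.7 − 2040) = 2040 × 19285.7 / 17263.7 ≈ 2278.9 mm ≈ 2.28 m.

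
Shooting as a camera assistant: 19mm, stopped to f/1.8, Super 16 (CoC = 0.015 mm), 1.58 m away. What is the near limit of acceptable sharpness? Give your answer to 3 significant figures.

Hyperfocal distance H = f²/(N·c) + f = 19²/(1.8 × 0.015) + 19 = 361/0.027 + 19 ≈ 13389.4 mm ≈ 13.39 m.
Near limit Dn = s·(H − f)/(H + s − 2f) = 1580 × (13389.4 − 19) / (13389.4 + 1580 − 2 × 19) = 1580 × 13370.4 / 14931.4 ≈ 1414.8 mm ≈ 1.41 m.

1.41 m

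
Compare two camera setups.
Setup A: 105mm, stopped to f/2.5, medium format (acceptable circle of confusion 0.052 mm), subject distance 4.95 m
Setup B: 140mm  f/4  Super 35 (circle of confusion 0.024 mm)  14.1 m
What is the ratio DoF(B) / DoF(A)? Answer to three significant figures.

3.41

Setup A: H = 105²/(2.5×0.052) + 105 ≈ 84912.7 mm; DoF = Df − Dn = 5249.92 − 4682.49 ≈ 567.43 mm.
Setup B: H = 140²/(4×0.024) + 140 ≈ 204306.7 mm; DoF = Df − Dn = 15134.9 − 13197.6 ≈ 1937.3 mm.
Ratio = 1937.3 / 567.43 ≈ 3.41.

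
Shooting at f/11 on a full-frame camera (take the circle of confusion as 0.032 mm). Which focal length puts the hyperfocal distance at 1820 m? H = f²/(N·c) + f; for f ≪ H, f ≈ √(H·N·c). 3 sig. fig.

800 mm

From H = f²/(N·c) + f, with f ≪ H: f ≈ √(H·N·c) = √(1820000 × 11 × 0.032) = √640640 ≈ 800.4 mm.
The +f correction barely moves this — solving exactly, f² + N·c·f − N·c·H = 0 ⇒ f = (−N·c + √((N·c)² + 4·N·c·H))/2 = (−0.352 + √2562560)/2 ≈ 800.22 mm, so f ≈ 800 mm.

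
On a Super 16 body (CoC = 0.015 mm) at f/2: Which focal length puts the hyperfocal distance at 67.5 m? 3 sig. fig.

From H = f²/(N·c) + f, with f ≪ H: f ≈ √(H·N·c) = √(67500 × 2 × 0.015) = √2025.0 ≈ 45.00 mm.
The +f correction barely moves this — solving exactly, f² + N·c·f − N·c·H = 0 ⇒ f = (−N·c + √((N·c)² + 4·N·c·H))/2 = (−0.03 + √8100.0)/2 ≈ 44.985 mm, so f ≈ 45.0 mm.

45.0 mm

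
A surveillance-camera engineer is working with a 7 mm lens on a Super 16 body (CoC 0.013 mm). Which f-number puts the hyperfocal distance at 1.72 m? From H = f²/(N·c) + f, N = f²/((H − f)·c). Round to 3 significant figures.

f/2.20

Rearrange H = f²/(N·c) + f for N: N = f² / ((H − f)·c).
N = 7² / ((1720 − 7) × 0.013) = 49 / 22.27 ≈ 2.20.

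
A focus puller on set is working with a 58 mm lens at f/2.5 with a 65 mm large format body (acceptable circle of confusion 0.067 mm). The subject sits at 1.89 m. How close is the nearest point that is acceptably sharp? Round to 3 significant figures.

Hyperfocal distance H = f²/(N·c) + f = 58²/(2.5 × 0.067) + 58 = 3364/0.1675 + 58 ≈ 20141.6 mm ≈ 20.14 m.
Near limit Dn = s·(H − f)/(H + s − 2f) = 1890 × (20141.6 − 58) / (20141.6 + 1890 − 2 × 58) = 1890 × 20083.6 / 21915.6 ≈ 1732.0 mm ≈ 1.73 m.

1.73 m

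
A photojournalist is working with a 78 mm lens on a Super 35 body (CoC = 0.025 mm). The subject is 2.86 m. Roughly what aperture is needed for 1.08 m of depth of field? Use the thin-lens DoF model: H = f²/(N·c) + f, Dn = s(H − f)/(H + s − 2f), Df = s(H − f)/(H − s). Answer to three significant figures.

Write h = H − f = f²/(N·c). The thin-lens limits are Dn = s·h/(h + (s−f)) and Df = s·h/(h − (s−f)), so DoF = Df − Dn = 2·s·(s−f)·h / (h² − (s−f)²).
That is a quadratic in h: DoF·h² − 2·s·(s−f)·h − DoF·(s−f)² = 0 ⇒ h = (s−f)·(s + √(s² + DoF²)) / DoF = 2782 × (2860 + √(2860² + 1080²)) / 1080 = 2782 × (2860 + 3057.12) / 1080 ≈ 15242 mm.
Then N = f²/(c·h) = 78² / (0.025 × 15242) = 6084 / 381.05 ≈ 16.

f/16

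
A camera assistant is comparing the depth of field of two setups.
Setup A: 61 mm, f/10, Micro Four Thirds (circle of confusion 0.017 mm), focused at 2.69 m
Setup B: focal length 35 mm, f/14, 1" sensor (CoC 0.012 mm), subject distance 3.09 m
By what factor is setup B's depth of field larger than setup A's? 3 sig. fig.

4.79

Setup A: H = 61²/(10×0.017) + 61 ≈ 21949.2 mm; DoF = Df − Dn = 3057.20 − 2401.55 ≈ 655.65 mm.
Setup B: H = 35²/(14×0.012) + 35 ≈ 7326.7 mm; DoF = Df − Dn = 5318.2 − 2177.6 ≈ 3140.6 mm.
Ratio = 3140.6 / 655.65 ≈ 4.79.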